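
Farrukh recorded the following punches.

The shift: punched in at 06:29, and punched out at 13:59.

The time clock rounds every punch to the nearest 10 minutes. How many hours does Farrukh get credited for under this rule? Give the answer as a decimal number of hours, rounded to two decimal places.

7.50 hours

The shift: in 06:29→06:30, out 13:59→14:00; 7 h 30 min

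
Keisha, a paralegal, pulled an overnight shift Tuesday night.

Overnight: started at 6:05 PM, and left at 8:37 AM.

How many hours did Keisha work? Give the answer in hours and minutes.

Overnight: 6:05 PM → midnight = 5 h 55 min; midnight → 8:37 AM = 8 h 37 min; span 14 h 32 min

14 h 32 min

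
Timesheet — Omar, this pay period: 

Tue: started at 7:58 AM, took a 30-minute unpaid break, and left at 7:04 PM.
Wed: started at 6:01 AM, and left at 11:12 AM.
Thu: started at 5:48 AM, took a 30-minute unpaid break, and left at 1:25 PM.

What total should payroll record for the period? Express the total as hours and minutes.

Tue: 7:58 AM–7:04 PM = 11 h 6 min; less 30 min break → 10 h 36 min
Wed: 6:01 AM–11:12 AM = 5 h 11 min
Thu: 5:48 AM–1:25 PM = 7 h 37 min; less 30 min break → 7 h 7 min
Total: 10 h 36 min + 5 h 11 min + 7 h 7 min = 22 h 54 min.

22 h 54 min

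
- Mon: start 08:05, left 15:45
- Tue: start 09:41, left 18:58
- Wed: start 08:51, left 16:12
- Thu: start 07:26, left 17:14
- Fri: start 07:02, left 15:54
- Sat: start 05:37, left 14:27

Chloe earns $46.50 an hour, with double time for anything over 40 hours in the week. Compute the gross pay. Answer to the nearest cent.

Mon: 08:05–15:45 = 7 h 40 min
Tue: 09:41–18:58 = 9 h 17 min
Wed: 08:51–16:12 = 7 h 21 min
Thu: 07:26–17:14 = 9 h 48 min
Fri: 07:02–15:54 = 8 h 52 min
Sat: 05:37–14:27 = 8 h 50 min
Total worked: 51 h 48 min = 3108 min.
Regular 40 h 0 min = 2400 min at $46.50/h; overtime 11 h 48 min = 708 min at $93.00/h.
Pay = (2400 × $46.50 + 708 × $93.00) ÷ 60 = $2957.40.

$2957.40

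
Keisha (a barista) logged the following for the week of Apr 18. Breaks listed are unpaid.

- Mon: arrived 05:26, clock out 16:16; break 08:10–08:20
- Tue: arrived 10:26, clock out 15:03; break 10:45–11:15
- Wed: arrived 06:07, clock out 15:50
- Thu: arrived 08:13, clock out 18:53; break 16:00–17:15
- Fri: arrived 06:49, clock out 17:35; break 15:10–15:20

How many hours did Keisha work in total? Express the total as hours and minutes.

44 h 31 min

Mon: 05:26–16:16 = 10 h 50 min; less 10 min break → 10 h 40 min
Tue: 10:26–15:03 = 4 h 37 min; less 30 min break → 4 h 7 min
Wed: 06:07–15:50 = 9 h 43 min
Thu: 08:13–18:53 = 10 h 40 min; less 75 min break → 9 h 25 min
Fri: 06:49–17:35 = 10 h 46 min; less 10 min break → 10 h 36 min
Total: 10 h 40 min + 4 h 7 min + 9 h 43 min + 9 h 25 min + 10 h 36 min = 44 h 31 min.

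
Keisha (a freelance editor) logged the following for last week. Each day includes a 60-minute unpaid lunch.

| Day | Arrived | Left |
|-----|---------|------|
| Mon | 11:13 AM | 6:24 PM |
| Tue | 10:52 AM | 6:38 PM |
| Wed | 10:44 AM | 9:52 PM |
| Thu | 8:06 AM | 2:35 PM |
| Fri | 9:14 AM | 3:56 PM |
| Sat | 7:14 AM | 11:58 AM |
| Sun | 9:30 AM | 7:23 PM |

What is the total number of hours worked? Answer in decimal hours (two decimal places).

Mon: 11:13 AM–6:24 PM = 7 h 11 min; less 60 min break → 6 h 11 min
Tue: 10:52 AM–6:38 PM = 7 h 46 min; less 60 min break → 6 h 46 min
Wed: 10:44 AM–9:52 PM = 11 h 8 min; less 60 min break → 10 h 8 min
Thu: 8:06 AM–2:35 PM = 6 h 29 min; less 60 min break → 5 h 29 min
Fri: 9:14 AM–3:56 PM = 6 h 42 min; less 60 min break → 5 h 42 min
Sat: 7:14 AM–11:58 AM = 4 h 44 min; less 60 min break → 3 h 44 min
Sun: 9:30 AM–7:23 PM = 9 h 53 min; less 60 min break → 8 h 53 min
Total: 6 h 11 min + 6 h 46 min + 10 h 8 min + 5 h 29 min + 5 h 42 min + 3 h 44 min + 8 h 53 min = 46 h 53 min.

46.88 hours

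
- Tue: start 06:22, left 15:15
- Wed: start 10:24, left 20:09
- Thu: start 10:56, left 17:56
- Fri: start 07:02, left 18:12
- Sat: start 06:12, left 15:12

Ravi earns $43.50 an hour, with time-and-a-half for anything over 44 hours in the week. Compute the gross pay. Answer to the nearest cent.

$2031.45

Tue: 06:22–15:15 = 8 h 53 min
Wed: 10:24–20:09 = 9 h 45 min
Thu: 10:56–17:56 = 7 h 0 min
Fri: 07:02–18:12 = 11 h 10 min
Sat: 06:12–15:12 = 9 h 0 min
Total worked: 45 h 48 min = 2748 min.
Regular 44 h 0 min = 2640 min at $43.50/h; overtime 1 h 48 min = 108 min at $65.25/h.
Pay = (2640 × $43.50 + 108 × $65.25) ÷ 60 = $2031.45.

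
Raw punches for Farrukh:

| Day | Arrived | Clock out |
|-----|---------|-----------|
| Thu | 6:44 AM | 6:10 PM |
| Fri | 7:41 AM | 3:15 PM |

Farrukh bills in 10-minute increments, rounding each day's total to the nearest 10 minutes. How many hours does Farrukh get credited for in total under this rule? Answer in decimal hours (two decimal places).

19.00 hours

Thu: 6:44 AM–6:10 PM = 11 h 26 min → rounds to 11 h 30 min
Fri: 7:41 AM–3:15 PM = 7 h 34 min → rounds to 7 h 30 min
Total credited: 19 h 0 min.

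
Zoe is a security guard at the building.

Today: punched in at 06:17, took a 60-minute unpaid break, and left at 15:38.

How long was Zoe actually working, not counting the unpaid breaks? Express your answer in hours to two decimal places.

8.35 hours

Today: 06:17–15:38 = 9 h 21 min; less 60 min break → 8 h 21 min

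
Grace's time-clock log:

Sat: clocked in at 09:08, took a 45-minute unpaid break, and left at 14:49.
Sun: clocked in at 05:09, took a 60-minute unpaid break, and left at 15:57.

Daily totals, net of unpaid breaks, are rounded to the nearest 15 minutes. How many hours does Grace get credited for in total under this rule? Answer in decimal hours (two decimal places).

14.75 hours

Sat: 09:08–14:49 = 5 h 41 min − 45 min = 4 h 56 min → rounds to 5 h 0 min
Sun: 05:09–15:57 = 10 h 48 min − 60 min = 9 h 48 min → rounds to 9 h 45 min
Total credited: 14 h 45 min.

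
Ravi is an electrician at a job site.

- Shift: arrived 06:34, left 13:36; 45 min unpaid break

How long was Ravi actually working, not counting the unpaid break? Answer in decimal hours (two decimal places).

Shift: 06:34–13:36 = 7 h 2 min; less 45 min break → 6 h 17 min

6.28 hours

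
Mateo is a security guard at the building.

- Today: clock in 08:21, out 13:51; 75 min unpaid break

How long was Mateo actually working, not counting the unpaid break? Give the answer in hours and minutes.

Today: 08:21–13:51 = 5 h 30 min; less 75 min break → 4 h 15 min

4 h 15 min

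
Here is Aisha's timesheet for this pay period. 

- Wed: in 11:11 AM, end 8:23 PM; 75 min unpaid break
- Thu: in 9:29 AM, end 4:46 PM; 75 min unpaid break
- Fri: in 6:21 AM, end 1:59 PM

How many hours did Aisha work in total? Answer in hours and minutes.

21 h 37 min

Wed: 11:11 AM–8:23 PM = 9 h 12 min; less 75 min break → 7 h 57 min
Thu: 9:29 AM–4:46 PM = 7 h 17 min; less 75 min break → 6 h 2 min
Fri: 6:21 AM–1:59 PM = 7 h 38 min
Total: 7 h 57 min + 6 h 2 min + 7 h 38 min = 21 h 37 min.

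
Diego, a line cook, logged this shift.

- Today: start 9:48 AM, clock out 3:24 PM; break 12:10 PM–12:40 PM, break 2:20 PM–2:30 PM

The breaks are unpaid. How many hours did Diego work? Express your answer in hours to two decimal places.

4.93 hours

Today: 9:48 AM–3:24 PM = 5 h 36 min; less 40 min break → 4 h 56 min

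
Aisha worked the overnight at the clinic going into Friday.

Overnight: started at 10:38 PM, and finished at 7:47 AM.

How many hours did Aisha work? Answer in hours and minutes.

9 h 9 min

Overnight: 10:38 PM → midnight = 1 h 22 min; midnight → 7:47 AM = 7 h 47 min; span 9 h 9 min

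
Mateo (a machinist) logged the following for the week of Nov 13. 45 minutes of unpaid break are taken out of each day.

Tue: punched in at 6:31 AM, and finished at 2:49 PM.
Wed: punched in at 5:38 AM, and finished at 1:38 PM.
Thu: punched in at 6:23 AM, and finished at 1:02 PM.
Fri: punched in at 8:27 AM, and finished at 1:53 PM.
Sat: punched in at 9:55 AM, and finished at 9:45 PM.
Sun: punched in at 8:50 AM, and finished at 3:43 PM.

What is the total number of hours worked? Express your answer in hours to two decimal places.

Tue: 6:31 AM–2:49 PM = 8 h 18 min; less 45 min break → 7 h 33 min
Wed: 5:38 AM–1:38 PM = 8 h 0 min; less 45 min break → 7 h 15 min
Thu: 6:23 AM–1:02 PM = 6 h 39 min; less 45 min break → 5 h 54 min
Fri: 8:27 AM–1:53 PM = 5 h 26 min; less 45 min break → 4 h 41 min
Sat: 9:55 AM–9:45 PM = 11 h 50 min; less 45 min break → 11 h 5 min
Sun: 8:50 AM–3:43 PM = 6 h 53 min; less 45 min break → 6 h 8 min
Total: 7 h 33 min + 7 h 15 min + 5 h 54 min + 4 h 41 min + 11 h 5 min + 6 h 8 min = 42 h 36 min.

42.60 hours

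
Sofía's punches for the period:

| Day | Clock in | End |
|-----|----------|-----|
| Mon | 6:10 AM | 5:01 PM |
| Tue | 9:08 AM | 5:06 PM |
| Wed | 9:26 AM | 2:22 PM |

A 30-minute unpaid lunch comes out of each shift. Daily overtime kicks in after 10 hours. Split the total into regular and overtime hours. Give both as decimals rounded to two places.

Mon: 6:10 AM–5:01 PM = 10 h 51 min; less 30 min break → 10 h 21 min
Tue: 9:08 AM–5:06 PM = 7 h 58 min; less 30 min break → 7 h 28 min
Wed: 9:26 AM–2:22 PM = 4 h 56 min; less 30 min break → 4 h 26 min
Mon reg 10 h 0 min / OT 0 h 21 min; Tue reg 7 h 28 min / OT 0 h 0 min; Wed reg 4 h 26 min / OT 0 h 0 min.
Totals: regular 21 h 54 min, overtime 0 h 21 min.

Regular 21.90 hours, overtime 0.35 hours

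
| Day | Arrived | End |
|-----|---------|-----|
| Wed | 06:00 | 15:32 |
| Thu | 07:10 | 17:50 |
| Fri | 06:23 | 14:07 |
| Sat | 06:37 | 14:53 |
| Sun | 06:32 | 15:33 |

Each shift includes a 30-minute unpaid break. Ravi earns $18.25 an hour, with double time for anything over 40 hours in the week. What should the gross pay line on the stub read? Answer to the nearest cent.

$829.16

Wed: 06:00–15:32 = 9 h 32 min; less 30 min break → 9 h 2 min
Thu: 07:10–17:50 = 10 h 40 min; less 30 min break → 10 h 10 min
Fri: 06:23–14:07 = 7 h 44 min; less 30 min break → 7 h 14 min
Sat: 06:37–14:53 = 8 h 16 min; less 30 min break → 7 h 46 min
Sun: 06:32–15:33 = 9 h 1 min; less 30 min break → 8 h 31 min
Total worked: 42 h 43 min = 2563 min.
Regular 40 h 0 min = 2400 min at $18.25/h; overtime 2 h 43 min = 163 min at $36.50/h.
Pay = (2400 × $18.25 + 163 × $36.50) ÷ 60 = $829.16.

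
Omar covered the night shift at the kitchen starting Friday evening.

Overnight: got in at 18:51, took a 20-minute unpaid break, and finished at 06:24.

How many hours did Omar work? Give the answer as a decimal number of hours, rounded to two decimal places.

11.22 hours

Overnight: 18:51 → midnight = 5 h 9 min; midnight → 06:24 = 6 h 24 min; span 11 h 33 min; less 20 min break → 11 h 13 min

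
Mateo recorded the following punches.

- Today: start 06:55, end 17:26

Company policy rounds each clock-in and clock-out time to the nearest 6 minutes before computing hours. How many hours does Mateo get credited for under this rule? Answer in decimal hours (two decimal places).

Today: in 06:55→06:54, out 17:26→17:24; 10 h 30 min

10.50 hours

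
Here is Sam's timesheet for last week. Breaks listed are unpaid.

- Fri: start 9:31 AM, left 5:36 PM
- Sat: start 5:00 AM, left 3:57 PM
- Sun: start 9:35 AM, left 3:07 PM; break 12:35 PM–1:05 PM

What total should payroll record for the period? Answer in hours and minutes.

24 h 4 min

Fri: 9:31 AM–5:36 PM = 8 h 5 min
Sat: 5:00 AM–3:57 PM = 10 h 57 min
Sun: 9:35 AM–3:07 PM = 5 h 32 min; less 30 min break → 5 h 2 min
Total: 8 h 5 min + 10 h 57 min + 5 h 2 min = 24 h 4 min.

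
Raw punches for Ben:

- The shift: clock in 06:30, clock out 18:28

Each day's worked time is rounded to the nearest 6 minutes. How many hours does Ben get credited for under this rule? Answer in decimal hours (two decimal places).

The shift: 06:30–18:28 = 11 h 58 min → rounds to 12 h 0 min

12.00 hours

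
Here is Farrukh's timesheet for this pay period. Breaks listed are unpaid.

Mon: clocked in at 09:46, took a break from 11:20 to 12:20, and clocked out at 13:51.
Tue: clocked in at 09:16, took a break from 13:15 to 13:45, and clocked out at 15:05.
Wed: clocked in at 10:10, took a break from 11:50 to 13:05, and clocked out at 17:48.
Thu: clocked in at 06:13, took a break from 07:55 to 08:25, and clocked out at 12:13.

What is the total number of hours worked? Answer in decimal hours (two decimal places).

20.28 hours

Mon: 09:46–13:51 = 4 h 5 min; less 60 min break → 3 h 5 min
Tue: 09:16–15:05 = 5 h 49 min; less 30 min break → 5 h 19 min
Wed: 10:10–17:48 = 7 h 38 min; less 75 min break → 6 h 23 min
Thu: 06:13–12:13 = 6 h 0 min; less 30 min break → 5 h 30 min
Total: 3 h 5 min + 5 h 19 min + 6 h 23 min + 5 h 30 min = 20 h 17 min.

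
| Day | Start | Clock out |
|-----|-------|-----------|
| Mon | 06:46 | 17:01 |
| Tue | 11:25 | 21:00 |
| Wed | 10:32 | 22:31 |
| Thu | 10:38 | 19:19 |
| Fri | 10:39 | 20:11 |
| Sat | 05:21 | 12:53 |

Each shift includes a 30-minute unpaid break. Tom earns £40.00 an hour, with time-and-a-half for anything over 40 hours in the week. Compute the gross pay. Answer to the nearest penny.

Mon: 06:46–17:01 = 10 h 15 min; less 30 min break → 9 h 45 min
Tue: 11:25–21:00 = 9 h 35 min; less 30 min break → 9 h 5 min
Wed: 10:32–22:31 = 11 h 59 min; less 30 min break → 11 h 29 min
Thu: 10:38–19:19 = 8 h 41 min; less 30 min break → 8 h 11 min
Fri: 10:39–20:11 = 9 h 32 min; less 30 min break → 9 h 2 min
Sat: 05:21–12:53 = 7 h 32 min; less 30 min break → 7 h 2 min
Total worked: 54 h 34 min = 3274 min.
Regular 40 h 0 min = 2400 min at £40.00/h; overtime 14 h 34 min = 874 min at £60.00/h.
Pay = (2400 × £40.00 + 874 × £60.00) ÷ 60 = £2474.00.

£2474.00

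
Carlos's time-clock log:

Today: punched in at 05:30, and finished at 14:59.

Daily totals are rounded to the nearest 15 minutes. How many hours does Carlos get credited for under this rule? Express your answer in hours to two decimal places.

9.50 hours

Today: 05:30–14:59 = 9 h 29 min → rounds to 9 h 30 min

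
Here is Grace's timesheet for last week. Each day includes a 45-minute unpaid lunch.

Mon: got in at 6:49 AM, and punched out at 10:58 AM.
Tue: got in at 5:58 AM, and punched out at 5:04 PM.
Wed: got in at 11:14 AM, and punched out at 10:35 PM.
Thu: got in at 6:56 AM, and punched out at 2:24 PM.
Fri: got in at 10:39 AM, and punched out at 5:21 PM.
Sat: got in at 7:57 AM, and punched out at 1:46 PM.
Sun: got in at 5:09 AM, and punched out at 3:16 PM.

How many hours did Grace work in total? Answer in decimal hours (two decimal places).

51.45 hours

Mon: 6:49 AM–10:58 AM = 4 h 9 min; less 45 min break → 3 h 24 min
Tue: 5:58 AM–5:04 PM = 11 h 6 min; less 45 min break → 10 h 21 min
Wed: 11:14 AM–10:35 PM = 11 h 21 min; less 45 min break → 10 h 36 min
Thu: 6:56 AM–2:24 PM = 7 h 28 min; less 45 min break → 6 h 43 min
Fri: 10:39 AM–5:21 PM = 6 h 42 min; less 45 min break → 5 h 57 min
Sat: 7:57 AM–1:46 PM = 5 h 49 min; less 45 min break → 5 h 4 min
Sun: 5:09 AM–3:16 PM = 10 h 7 min; less 45 min break → 9 h 22 min
Total: 3 h 24 min + 10 h 21 min + 10 h 36 min + 6 h 43 min + 5 h 57 min + 5 h 4 min + 9 h 22 min = 51 h 27 min.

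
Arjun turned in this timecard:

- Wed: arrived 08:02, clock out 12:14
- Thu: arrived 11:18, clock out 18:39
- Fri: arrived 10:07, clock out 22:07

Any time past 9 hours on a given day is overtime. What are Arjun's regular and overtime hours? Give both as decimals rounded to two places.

Regular 20.55 hours, overtime 3.00 hours

Wed: 08:02–12:14 = 4 h 12 min
Thu: 11:18–18:39 = 7 h 21 min
Fri: 10:07–22:07 = 12 h 0 min
Wed reg 4 h 12 min / OT 0 h 0 min; Thu reg 7 h 21 min / OT 0 h 0 min; Fri reg 9 h 0 min / OT 3 h 0 min.
Totals: regular 20 h 33 min, overtime 3 h 0 min.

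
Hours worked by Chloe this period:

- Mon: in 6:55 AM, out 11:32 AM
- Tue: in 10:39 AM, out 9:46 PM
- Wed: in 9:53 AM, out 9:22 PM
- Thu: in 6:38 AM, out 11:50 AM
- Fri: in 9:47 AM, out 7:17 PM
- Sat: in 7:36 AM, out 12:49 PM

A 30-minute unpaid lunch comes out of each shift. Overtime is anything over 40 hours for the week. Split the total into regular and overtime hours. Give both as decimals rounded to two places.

Regular 40.00 hours, overtime 4.13 hours

Mon: 6:55 AM–11:32 AM = 4 h 37 min; less 30 min break → 4 h 7 min
Tue: 10:39 AM–9:46 PM = 11 h 7 min; less 30 min break → 10 h 37 min
Wed: 9:53 AM–9:22 PM = 11 h 29 min; less 30 min break → 10 h 59 min
Thu: 6:38 AM–11:50 AM = 5 h 12 min; less 30 min break → 4 h 42 min
Fri: 9:47 AM–7:17 PM = 9 h 30 min; less 30 min break → 9 h 0 min
Sat: 7:36 AM–12:49 PM = 5 h 13 min; less 30 min break → 4 h 43 min
Total worked: 44 h 8 min = 44.13 h.
Threshold 40 h → overtime 4 h 8 min, regular 40 h 0 min.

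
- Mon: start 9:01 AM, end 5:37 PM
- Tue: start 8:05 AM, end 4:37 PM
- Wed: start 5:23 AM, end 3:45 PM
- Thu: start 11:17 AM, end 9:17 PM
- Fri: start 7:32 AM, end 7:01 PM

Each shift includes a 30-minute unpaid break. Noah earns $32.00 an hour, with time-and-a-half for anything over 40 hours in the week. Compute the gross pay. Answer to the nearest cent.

$1591.20

Mon: 9:01 AM–5:37 PM = 8 h 36 min; less 30 min break → 8 h 6 min
Tue: 8:05 AM–4:37 PM = 8 h 32 min; less 30 min break → 8 h 2 min
Wed: 5:23 AM–3:45 PM = 10 h 22 min; less 30 min break → 9 h 52 min
Thu: 11:17 AM–9:17 PM = 10 h 0 min; less 30 min break → 9 h 30 min
Fri: 7:32 AM–7:01 PM = 11 h 29 min; less 30 min break → 10 h 59 min
Total worked: 46 h 29 min = 2789 min.
Regular 40 h 0 min = 2400 min at $32.00/h; overtime 6 h 29 min = 389 min at $48.00/h.
Pay = (2400 × $32.00 + 389 × $48.00) ÷ 60 = $1591.20.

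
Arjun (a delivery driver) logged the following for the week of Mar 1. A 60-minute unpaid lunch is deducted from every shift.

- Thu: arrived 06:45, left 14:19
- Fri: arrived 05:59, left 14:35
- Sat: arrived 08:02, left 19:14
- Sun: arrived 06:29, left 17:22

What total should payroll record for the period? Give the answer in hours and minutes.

Thu: 06:45–14:19 = 7 h 34 min; less 60 min break → 6 h 34 min
Fri: 05:59–14:35 = 8 h 36 min; less 60 min break → 7 h 36 min
Sat: 08:02–19:14 = 11 h 12 min; less 60 min break → 10 h 12 min
Sun: 06:29–17:22 = 10 h 53 min; less 60 min break → 9 h 53 min
Total: 6 h 34 min + 7 h 36 min + 10 h 12 min + 9 h 53 min = 34 h 15 min.

34 h 15 min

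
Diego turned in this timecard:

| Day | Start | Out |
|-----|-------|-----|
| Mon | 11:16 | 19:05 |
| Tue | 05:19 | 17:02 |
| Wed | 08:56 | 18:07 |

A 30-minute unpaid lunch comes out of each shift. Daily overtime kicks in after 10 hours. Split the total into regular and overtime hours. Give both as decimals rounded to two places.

Mon: 11:16–19:05 = 7 h 49 min; less 30 min break → 7 h 19 min
Tue: 05:19–17:02 = 11 h 43 min; less 30 min break → 11 h 13 min
Wed: 08:56–18:07 = 9 h 11 min; less 30 min break → 8 h 41 min
Mon reg 7 h 19 min / OT 0 h 0 min; Tue reg 10 h 0 min / OT 1 h 13 min; Wed reg 8 h 41 min / OT 0 h 0 min.
Totals: regular 26 h 0 min, overtime 1 h 13 min.

Regular 26.00 hours, overtime 1.22 hours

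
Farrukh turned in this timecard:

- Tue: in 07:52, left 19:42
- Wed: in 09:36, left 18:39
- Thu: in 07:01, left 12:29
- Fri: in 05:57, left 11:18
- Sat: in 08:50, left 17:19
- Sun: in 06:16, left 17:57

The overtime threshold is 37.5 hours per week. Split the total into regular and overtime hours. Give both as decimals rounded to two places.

Tue: 07:52–19:42 = 11 h 50 min
Wed: 09:36–18:39 = 9 h 3 min
Thu: 07:01–12:29 = 5 h 28 min
Fri: 05:57–11:18 = 5 h 21 min
Sat: 08:50–17:19 = 8 h 29 min
Sun: 06:16–17:57 = 11 h 41 min
Total worked: 51 h 52 min = 51.87 h.
Threshold 37.5 h → overtime 14 h 22 min, regular 37 h 30 min.

Regular 37.50 hours, overtime 14.37 hours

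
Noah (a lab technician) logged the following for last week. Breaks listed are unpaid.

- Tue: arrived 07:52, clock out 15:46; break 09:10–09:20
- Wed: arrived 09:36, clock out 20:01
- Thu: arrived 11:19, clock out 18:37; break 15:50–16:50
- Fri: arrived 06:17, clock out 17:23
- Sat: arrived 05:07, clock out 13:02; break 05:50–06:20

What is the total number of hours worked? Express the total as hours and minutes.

Tue: 07:52–15:46 = 7 h 54 min; less 10 min break → 7 h 44 min
Wed: 09:36–20:01 = 10 h 25 min
Thu: 11:19–18:37 = 7 h 18 min; less 60 min break → 6 h 18 min
Fri: 06:17–17:23 = 11 h 6 min
Sat: 05:07–13:02 = 7 h 55 min; less 30 min break → 7 h 25 min
Total: 7 h 44 min + 10 h 25 min + 6 h 18 min + 11 h 6 min + 7 h 25 min = 42 h 58 min.

42 h 58 min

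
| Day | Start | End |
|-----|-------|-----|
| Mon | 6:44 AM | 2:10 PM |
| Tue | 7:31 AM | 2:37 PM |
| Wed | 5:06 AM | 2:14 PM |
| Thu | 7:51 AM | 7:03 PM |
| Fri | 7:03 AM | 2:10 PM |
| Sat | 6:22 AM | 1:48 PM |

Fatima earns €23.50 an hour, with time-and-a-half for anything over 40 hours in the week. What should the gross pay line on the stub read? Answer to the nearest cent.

€1271.94

Mon: 6:44 AM–2:10 PM = 7 h 26 min
Tue: 7:31 AM–2:37 PM = 7 h 6 min
Wed: 5:06 AM–2:14 PM = 9 h 8 min
Thu: 7:51 AM–7:03 PM = 11 h 12 min
Fri: 7:03 AM–2:10 PM = 7 h 7 min
Sat: 6:22 AM–1:48 PM = 7 h 26 min
Total worked: 49 h 25 min = 2965 min.
Regular 40 h 0 min = 2400 min at €23.50/h; overtime 9 h 25 min = 565 min at €35.25/h.
Pay = (2400 × €23.50 + 565 × €35.25) ÷ 60 = €1271.94.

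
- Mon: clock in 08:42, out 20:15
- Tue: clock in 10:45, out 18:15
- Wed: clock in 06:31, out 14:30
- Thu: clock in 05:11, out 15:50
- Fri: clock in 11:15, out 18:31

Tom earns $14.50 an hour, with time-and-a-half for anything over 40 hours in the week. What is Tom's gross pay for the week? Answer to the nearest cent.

$687.66

Mon: 08:42–20:15 = 11 h 33 min
Tue: 10:45–18:15 = 7 h 30 min
Wed: 06:31–14:30 = 7 h 59 min
Thu: 05:11–15:50 = 10 h 39 min
Fri: 11:15–18:31 = 7 h 16 min
Total worked: 44 h 57 min = 2697 min.
Regular 40 h 0 min = 2400 min at $14.50/h; overtime 4 h 57 min = 297 min at $21.75/h.
Pay = (2400 × $14.50 + 297 × $21.75) ÷ 60 = $687.66.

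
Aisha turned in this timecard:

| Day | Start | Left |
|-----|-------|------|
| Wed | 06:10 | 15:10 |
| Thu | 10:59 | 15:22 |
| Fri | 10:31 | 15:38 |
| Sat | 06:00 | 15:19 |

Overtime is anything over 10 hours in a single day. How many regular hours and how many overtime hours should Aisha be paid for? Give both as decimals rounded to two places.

Regular 27.82 hours, overtime 0.00 hours

Wed: 06:10–15:10 = 9 h 0 min
Thu: 10:59–15:22 = 4 h 23 min
Fri: 10:31–15:38 = 5 h 7 min
Sat: 06:00–15:19 = 9 h 19 min
Wed reg 9 h 0 min / OT 0 h 0 min; Thu reg 4 h 23 min / OT 0 h 0 min; Fri reg 5 h 7 min / OT 0 h 0 min; Sat reg 9 h 19 min / OT 0 h 0 min.
Totals: regular 27 h 49 min, overtime 0 h 0 min.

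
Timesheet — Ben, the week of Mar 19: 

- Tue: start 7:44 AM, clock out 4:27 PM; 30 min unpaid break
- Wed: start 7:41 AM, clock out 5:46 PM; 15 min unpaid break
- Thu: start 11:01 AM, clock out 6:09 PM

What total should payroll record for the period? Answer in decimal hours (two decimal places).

25.18 hours

Tue: 7:44 AM–4:27 PM = 8 h 43 min; less 30 min break → 8 h 13 min
Wed: 7:41 AM–5:46 PM = 10 h 5 min; less 15 min break → 9 h 50 min
Thu: 11:01 AM–6:09 PM = 7 h 8 min
Total: 8 h 13 min + 9 h 50 min + 7 h 8 min = 25 h 11 min.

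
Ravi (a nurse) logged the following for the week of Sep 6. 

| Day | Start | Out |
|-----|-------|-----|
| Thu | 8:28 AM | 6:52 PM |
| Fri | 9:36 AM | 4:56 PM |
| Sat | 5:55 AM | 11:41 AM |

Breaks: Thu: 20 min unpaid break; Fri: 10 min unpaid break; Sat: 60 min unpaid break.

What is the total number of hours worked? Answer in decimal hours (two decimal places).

22.00 hours

Thu: 8:28 AM–6:52 PM = 10 h 24 min; less 20 min break → 10 h 4 min
Fri: 9:36 AM–4:56 PM = 7 h 20 min; less 10 min break → 7 h 10 min
Sat: 5:55 AM–11:41 AM = 5 h 46 min; less 60 min break → 4 h 46 min
Total: 10 h 4 min + 7 h 10 min + 4 h 46 min = 22 h 0 min.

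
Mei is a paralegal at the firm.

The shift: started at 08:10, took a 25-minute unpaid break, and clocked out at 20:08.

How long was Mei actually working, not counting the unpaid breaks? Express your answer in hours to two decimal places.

11.55 hours

The shift: 08:10–20:08 = 11 h 58 min; less 25 min break → 11 h 33 min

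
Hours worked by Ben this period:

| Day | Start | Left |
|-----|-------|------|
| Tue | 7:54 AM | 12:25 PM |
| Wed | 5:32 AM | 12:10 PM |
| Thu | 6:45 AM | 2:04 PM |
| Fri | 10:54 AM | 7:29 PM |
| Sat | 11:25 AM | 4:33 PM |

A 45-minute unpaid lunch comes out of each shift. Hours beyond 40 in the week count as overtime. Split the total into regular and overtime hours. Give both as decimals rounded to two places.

Tue: 7:54 AM–12:25 PM = 4 h 31 min; less 45 min break → 3 h 46 min
Wed: 5:32 AM–12:10 PM = 6 h 38 min; less 45 min break → 5 h 53 min
Thu: 6:45 AM–2:04 PM = 7 h 19 min; less 45 min break → 6 h 34 min
Fri: 10:54 AM–7:29 PM = 8 h 35 min; less 45 min break → 7 h 50 min
Sat: 11:25 AM–4:33 PM = 5 h 8 min; less 45 min break → 4 h 23 min
Total worked: 28 h 26 min = 28.43 h.
Threshold 40 h → overtime 0 h 0 min, regular 28 h 26 min.

Regular 28.43 hours, overtime 0.00 hours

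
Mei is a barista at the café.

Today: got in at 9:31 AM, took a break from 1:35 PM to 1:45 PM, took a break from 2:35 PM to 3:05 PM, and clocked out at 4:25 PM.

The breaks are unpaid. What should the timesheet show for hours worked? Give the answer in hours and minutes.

6 h 14 min

Today: 9:31 AM–4:25 PM = 6 h 54 min; less 40 min break → 6 h 14 min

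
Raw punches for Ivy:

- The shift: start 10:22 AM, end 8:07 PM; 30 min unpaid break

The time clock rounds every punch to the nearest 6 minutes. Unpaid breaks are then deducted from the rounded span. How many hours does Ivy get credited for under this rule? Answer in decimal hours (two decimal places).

The shift: in 10:22 AM→10:24 AM, out 8:07 PM→8:06 PM; 9 h 42 min − 30 min = 9 h 12 min

9.20 hours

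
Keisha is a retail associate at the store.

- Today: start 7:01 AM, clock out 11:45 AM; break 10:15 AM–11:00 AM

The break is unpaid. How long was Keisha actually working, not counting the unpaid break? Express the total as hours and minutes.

3 h 59 min

Today: 7:01 AM–11:45 AM = 4 h 44 min; less 45 min break → 3 h 59 min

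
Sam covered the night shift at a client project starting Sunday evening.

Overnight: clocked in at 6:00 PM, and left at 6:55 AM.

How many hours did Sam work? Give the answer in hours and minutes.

12 h 55 min

Overnight: 6:00 PM → midnight = 6 h 0 min; midnight → 6:55 AM = 6 h 55 min; span 12 h 55 min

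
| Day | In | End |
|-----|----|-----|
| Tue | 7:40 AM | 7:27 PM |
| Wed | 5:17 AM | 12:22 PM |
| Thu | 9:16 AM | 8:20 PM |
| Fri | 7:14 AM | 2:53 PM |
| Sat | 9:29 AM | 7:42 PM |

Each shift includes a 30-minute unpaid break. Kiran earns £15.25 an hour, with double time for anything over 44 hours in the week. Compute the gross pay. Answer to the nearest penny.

Tue: 7:40 AM–7:27 PM = 11 h 47 min; less 30 min break → 11 h 17 min
Wed: 5:17 AM–12:22 PM = 7 h 5 min; less 30 min break → 6 h 35 min
Thu: 9:16 AM–8:20 PM = 11 h 4 min; less 30 min break → 10 h 34 min
Fri: 7:14 AM–2:53 PM = 7 h 39 min; less 30 min break → 7 h 9 min
Sat: 9:29 AM–7:42 PM = 10 h 13 min; less 30 min break → 9 h 43 min
Total worked: 45 h 18 min = 2718 min.
Regular 44 h 0 min = 2640 min at £15.25/h; overtime 1 h 18 min = 78 min at £30.50/h.
Pay = (2640 × £15.25 + 78 × £30.50) ÷ 60 = £710.65.

£710.65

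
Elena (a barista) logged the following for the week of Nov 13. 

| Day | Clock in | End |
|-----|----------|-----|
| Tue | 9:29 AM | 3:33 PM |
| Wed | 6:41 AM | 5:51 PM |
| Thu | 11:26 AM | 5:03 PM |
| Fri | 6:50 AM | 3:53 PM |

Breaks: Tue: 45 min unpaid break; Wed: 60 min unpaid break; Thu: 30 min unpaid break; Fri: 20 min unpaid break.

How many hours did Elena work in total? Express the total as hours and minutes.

Tue: 9:29 AM–3:33 PM = 6 h 4 min; less 45 min break → 5 h 19 min
Wed: 6:41 AM–5:51 PM = 11 h 10 min; less 60 min break → 10 h 10 min
Thu: 11:26 AM–5:03 PM = 5 h 37 min; less 30 min break → 5 h 7 min
Fri: 6:50 AM–3:53 PM = 9 h 3 min; less 20 min break → 8 h 43 min
Total: 5 h 19 min + 10 h 10 min + 5 h 7 min + 8 h 43 min = 29 h 19 min.

29 h 19 min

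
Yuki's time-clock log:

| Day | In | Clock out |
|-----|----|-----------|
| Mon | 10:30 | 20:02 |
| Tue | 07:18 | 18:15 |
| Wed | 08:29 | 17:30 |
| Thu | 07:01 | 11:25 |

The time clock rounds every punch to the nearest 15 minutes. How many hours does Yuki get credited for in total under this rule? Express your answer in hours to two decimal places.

34.00 hours

Mon: in 10:30→10:30, out 20:02→20:00; 9 h 30 min
Tue: in 07:18→07:15, out 18:15→18:15; 11 h 0 min
Wed: in 08:29→08:30, out 17:30→17:30; 9 h 0 min
Thu: in 07:01→07:00, out 11:25→11:30; 4 h 30 min
Total credited: 34 h 0 min.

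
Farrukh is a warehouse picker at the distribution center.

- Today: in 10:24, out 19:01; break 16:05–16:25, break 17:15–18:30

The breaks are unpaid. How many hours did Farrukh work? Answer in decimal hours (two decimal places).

7.03 hours

Today: 10:24–19:01 = 8 h 37 min; less 95 min break → 7 h 2 min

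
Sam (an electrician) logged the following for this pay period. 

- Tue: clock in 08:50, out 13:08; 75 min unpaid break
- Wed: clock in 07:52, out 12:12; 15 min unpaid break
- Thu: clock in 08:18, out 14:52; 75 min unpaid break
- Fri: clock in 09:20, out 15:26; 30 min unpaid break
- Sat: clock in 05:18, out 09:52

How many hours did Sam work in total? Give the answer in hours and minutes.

22 h 37 min

Tue: 08:50–13:08 = 4 h 18 min; less 75 min break → 3 h 3 min
Wed: 07:52–12:12 = 4 h 20 min; less 15 min break → 4 h 5 min
Thu: 08:18–14:52 = 6 h 34 min; less 75 min break → 5 h 19 min
Fri: 09:20–15:26 = 6 h 6 min; less 30 min break → 5 h 36 min
Sat: 05:18–09:52 = 4 h 34 min
Total: 3 h 3 min + 4 h 5 min + 5 h 19 min + 5 h 36 min + 4 h 34 min = 22 h 37 min.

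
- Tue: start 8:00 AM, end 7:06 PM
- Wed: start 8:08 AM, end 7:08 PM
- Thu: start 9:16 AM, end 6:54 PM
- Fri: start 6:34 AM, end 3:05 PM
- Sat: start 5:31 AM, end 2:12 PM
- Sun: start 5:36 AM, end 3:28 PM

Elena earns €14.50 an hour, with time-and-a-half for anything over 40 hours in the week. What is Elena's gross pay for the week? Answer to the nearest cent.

€988.90

Tue: 8:00 AM–7:06 PM = 11 h 6 min
Wed: 8:08 AM–7:08 PM = 11 h 0 min
Thu: 9:16 AM–6:54 PM = 9 h 38 min
Fri: 6:34 AM–3:05 PM = 8 h 31 min
Sat: 5:31 AM–2:12 PM = 8 h 41 min
Sun: 5:36 AM–3:28 PM = 9 h 52 min
Total worked: 58 h 48 min = 3528 min.
Regular 40 h 0 min = 2400 min at €14.50/h; overtime 18 h 48 min = 1128 min at €21.75/h.
Pay = (2400 × €14.50 + 1128 × €21.75) ÷ 60 = €988.90.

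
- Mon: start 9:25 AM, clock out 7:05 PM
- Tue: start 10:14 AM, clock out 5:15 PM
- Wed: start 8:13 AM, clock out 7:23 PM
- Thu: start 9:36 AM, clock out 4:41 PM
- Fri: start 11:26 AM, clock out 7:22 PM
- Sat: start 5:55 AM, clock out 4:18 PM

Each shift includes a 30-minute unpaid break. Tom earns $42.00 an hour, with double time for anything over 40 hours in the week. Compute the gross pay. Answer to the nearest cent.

$2541.00

Mon: 9:25 AM–7:05 PM = 9 h 40 min; less 30 min break → 9 h 10 min
Tue: 10:14 AM–5:15 PM = 7 h 1 min; less 30 min break → 6 h 31 min
Wed: 8:13 AM–7:23 PM = 11 h 10 min; less 30 min break → 10 h 40 min
Thu: 9:36 AM–4:41 PM = 7 h 5 min; less 30 min break → 6 h 35 min
Fri: 11:26 AM–7:22 PM = 7 h 56 min; less 30 min break → 7 h 26 min
Sat: 5:55 AM–4:18 PM = 10 h 23 min; less 30 min break → 9 h 53 min
Total worked: 50 h 15 min = 3015 min.
Regular 40 h 0 min = 2400 min at $42.00/h; overtime 10 h 15 min = 615 min at $84.00/h.
Pay = (2400 × $42.00 + 615 × $84.00) ÷ 60 = $2541.00.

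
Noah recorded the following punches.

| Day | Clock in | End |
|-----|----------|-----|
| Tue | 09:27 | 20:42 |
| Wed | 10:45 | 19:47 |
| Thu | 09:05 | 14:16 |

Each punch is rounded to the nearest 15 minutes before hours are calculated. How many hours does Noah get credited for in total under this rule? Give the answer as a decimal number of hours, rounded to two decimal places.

Tue: in 09:27→09:30, out 20:42→20:45; 11 h 15 min
Wed: in 10:45→10:45, out 19:47→19:45; 9 h 0 min
Thu: in 09:05→09:00, out 14:16→14:15; 5 h 15 min
Total credited: 25 h 30 min.

25.50 hours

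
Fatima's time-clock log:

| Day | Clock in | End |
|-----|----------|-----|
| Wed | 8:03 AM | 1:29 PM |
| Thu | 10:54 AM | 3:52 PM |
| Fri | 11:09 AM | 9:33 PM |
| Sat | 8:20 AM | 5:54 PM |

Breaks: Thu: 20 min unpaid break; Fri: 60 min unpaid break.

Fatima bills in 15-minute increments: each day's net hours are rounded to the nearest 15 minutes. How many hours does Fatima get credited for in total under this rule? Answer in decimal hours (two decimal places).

29.25 hours

Wed: 8:03 AM–1:29 PM = 5 h 26 min → rounds to 5 h 30 min
Thu: 10:54 AM–3:52 PM = 4 h 58 min − 20 min = 4 h 38 min → rounds to 4 h 45 min
Fri: 11:09 AM–9:33 PM = 10 h 24 min − 60 min = 9 h 24 min → rounds to 9 h 30 min
Sat: 8:20 AM–5:54 PM = 9 h 34 min → rounds to 9 h 30 min
Total credited: 29 h 15 min.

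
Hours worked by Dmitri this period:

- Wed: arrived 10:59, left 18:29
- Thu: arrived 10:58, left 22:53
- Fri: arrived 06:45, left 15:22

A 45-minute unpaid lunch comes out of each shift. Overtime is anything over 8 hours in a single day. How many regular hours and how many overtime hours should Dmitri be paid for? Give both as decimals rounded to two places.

Regular 22.62 hours, overtime 3.17 hours

Wed: 10:59–18:29 = 7 h 30 min; less 45 min break → 6 h 45 min
Thu: 10:58–22:53 = 11 h 55 min; less 45 min break → 11 h 10 min
Fri: 06:45–15:22 = 8 h 37 min; less 45 min break → 7 h 52 min
Wed reg 6 h 45 min / OT 0 h 0 min; Thu reg 8 h 0 min / OT 3 h 10 min; Fri reg 7 h 52 min / OT 0 h 0 min.
Totals: regular 22 h 37 min, overtime 3 h 10 min.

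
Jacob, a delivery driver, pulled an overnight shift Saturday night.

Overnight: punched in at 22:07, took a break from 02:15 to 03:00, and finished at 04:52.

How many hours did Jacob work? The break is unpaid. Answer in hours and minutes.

6 h 0 min

Overnight: 22:07 → midnight = 1 h 53 min; midnight → 04:52 = 4 h 52 min; span 6 h 45 min; less 45 min break → 6 h 0 min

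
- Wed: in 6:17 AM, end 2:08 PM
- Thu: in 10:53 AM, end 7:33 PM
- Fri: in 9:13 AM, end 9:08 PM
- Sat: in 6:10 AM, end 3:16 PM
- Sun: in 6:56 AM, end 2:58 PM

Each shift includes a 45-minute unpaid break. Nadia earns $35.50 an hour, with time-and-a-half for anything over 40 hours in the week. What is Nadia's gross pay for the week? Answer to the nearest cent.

Wed: 6:17 AM–2:08 PM = 7 h 51 min; less 45 min break → 7 h 6 min
Thu: 10:53 AM–7:33 PM = 8 h 40 min; less 45 min break → 7 h 55 min
Fri: 9:13 AM–9:08 PM = 11 h 55 min; less 45 min break → 11 h 10 min
Sat: 6:10 AM–3:16 PM = 9 h 6 min; less 45 min break → 8 h 21 min
Sun: 6:56 AM–2:58 PM = 8 h 2 min; less 45 min break → 7 h 17 min
Total worked: 41 h 49 min = 2509 min.
Regular 40 h 0 min = 2400 min at $35.50/h; overtime 1 h 49 min = 109 min at $53.25/h.
Pay = (2400 × $35.50 + 109 × $53.25) ÷ 60 = $1516.74.

$1516.74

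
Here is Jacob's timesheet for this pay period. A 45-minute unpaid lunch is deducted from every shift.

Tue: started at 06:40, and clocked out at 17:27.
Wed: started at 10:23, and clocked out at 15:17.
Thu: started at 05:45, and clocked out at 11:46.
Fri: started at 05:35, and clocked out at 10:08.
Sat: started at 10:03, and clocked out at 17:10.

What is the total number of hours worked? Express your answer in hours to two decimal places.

29.62 hours

Tue: 06:40–17:27 = 10 h 47 min; less 45 min break → 10 h 2 min
Wed: 10:23–15:17 = 4 h 54 min; less 45 min break → 4 h 9 min
Thu: 05:45–11:46 = 6 h 1 min; less 45 min break → 5 h 16 min
Fri: 05:35–10:08 = 4 h 33 min; less 45 min break → 3 h 48 min
Sat: 10:03–17:10 = 7 h 7 min; less 45 min break → 6 h 22 min
Total: 10 h 2 min + 4 h 9 min + 5 h 16 min + 3 h 48 min + 6 h 22 min = 29 h 37 min.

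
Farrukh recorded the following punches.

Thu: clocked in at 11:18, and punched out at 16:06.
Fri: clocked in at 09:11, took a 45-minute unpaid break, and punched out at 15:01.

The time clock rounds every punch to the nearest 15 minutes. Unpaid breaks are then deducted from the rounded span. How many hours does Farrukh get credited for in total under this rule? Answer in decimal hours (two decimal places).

Thu: in 11:18→11:15, out 16:06→16:00; 4 h 45 min
Fri: in 09:11→09:15, out 15:01→15:00; 5 h 45 min − 45 min = 5 h 0 min
Total credited: 9 h 45 min.

9.75 hours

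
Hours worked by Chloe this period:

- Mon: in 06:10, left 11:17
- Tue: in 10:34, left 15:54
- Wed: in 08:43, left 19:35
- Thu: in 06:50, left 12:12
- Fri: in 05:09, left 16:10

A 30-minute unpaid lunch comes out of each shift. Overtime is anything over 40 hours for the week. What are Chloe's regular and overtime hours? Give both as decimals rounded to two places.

Mon: 06:10–11:17 = 5 h 7 min; less 30 min break → 4 h 37 min
Tue: 10:34–15:54 = 5 h 20 min; less 30 min break → 4 h 50 min
Wed: 08:43–19:35 = 10 h 52 min; less 30 min break → 10 h 22 min
Thu: 06:50–12:12 = 5 h 22 min; less 30 min break → 4 h 52 min
Fri: 05:09–16:10 = 11 h 1 min; less 30 min break → 10 h 31 min
Total worked: 35 h 12 min = 35.20 h.
Threshold 40 h → overtime 0 h 0 min, regular 35 h 12 min.

Regular 35.20 hours, overtime 0.00 hours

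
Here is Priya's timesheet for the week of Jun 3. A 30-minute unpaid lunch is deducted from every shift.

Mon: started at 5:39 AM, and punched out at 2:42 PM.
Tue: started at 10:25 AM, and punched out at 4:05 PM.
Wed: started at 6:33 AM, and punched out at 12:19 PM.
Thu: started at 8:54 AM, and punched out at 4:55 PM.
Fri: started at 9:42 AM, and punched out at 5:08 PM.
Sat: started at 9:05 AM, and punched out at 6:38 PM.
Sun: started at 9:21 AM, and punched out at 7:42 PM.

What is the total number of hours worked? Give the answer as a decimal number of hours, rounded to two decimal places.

52.33 hours

Mon: 5:39 AM–2:42 PM = 9 h 3 min; less 30 min break → 8 h 33 min
Tue: 10:25 AM–4:05 PM = 5 h 40 min; less 30 min break → 5 h 10 min
Wed: 6:33 AM–12:19 PM = 5 h 46 min; less 30 min break → 5 h 16 min
Thu: 8:54 AM–4:55 PM = 8 h 1 min; less 30 min break → 7 h 31 min
Fri: 9:42 AM–5:08 PM = 7 h 26 min; less 30 min break → 6 h 56 min
Sat: 9:05 AM–6:38 PM = 9 h 33 min; less 30 min break → 9 h 3 min
Sun: 9:21 AM–7:42 PM = 10 h 21 min; less 30 min break → 9 h 51 min
Total: 8 h 33 min + 5 h 10 min + 5 h 16 min + 7 h 31 min + 6 h 56 min + 9 h 3 min + 9 h 51 min = 52 h 20 min.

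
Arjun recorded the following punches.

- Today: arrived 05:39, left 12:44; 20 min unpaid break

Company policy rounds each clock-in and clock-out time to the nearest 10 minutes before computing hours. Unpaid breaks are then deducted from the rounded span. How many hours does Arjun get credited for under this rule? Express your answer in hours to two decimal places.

Today: in 05:39→05:40, out 12:44→12:40; 7 h 0 min − 20 min = 6 h 40 min

6.67 hours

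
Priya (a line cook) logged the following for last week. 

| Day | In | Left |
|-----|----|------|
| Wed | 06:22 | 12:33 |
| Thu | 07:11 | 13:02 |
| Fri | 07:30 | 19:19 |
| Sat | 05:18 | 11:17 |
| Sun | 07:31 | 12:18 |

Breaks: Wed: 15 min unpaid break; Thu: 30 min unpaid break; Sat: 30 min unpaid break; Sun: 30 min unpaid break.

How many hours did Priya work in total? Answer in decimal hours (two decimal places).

Wed: 06:22–12:33 = 6 h 11 min; less 15 min break → 5 h 56 min
Thu: 07:11–13:02 = 5 h 51 min; less 30 min break → 5 h 21 min
Fri: 07:30–19:19 = 11 h 49 min
Sat: 05:18–11:17 = 5 h 59 min; less 30 min break → 5 h 29 min
Sun: 07:31–12:18 = 4 h 47 min; less 30 min break → 4 h 17 min
Total: 5 h 56 min + 5 h 21 min + 11 h 49 min + 5 h 29 min + 4 h 17 min = 32 h 52 min.

32.87 hours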